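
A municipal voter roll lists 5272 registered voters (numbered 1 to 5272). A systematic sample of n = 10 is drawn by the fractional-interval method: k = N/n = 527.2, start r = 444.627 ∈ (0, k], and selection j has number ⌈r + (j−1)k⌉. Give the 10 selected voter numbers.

j=1: r + 0k = 444.627 → ⌈·⌉ = 445
j=2: r + 1k = 971.827 → ⌈·⌉ = 972
j=3: r + 2k = 1499.027 → ⌈·⌉ = 1500
j=4: r + 3k = 2026.227 → ⌈·⌉ = 2027
j=5: r + 4k = 2553.427 → ⌈·⌉ = 2554
j=6: r + 5k = 3080.627 → ⌈·⌉ = 3081
j=7: r + 6k = 3607.827 → ⌈·⌉ = 3608
j=8: r + 7k = 4135.027 → ⌈·⌉ = 4136
j=9: r + 8k = 4662.227 → ⌈·⌉ = 4663
j=10: r + 9k = 5189.427 → ⌈·⌉ = 5190

445, 972, 1500, 2027, 2554, 3081, 3608, 4136, 4663, 5190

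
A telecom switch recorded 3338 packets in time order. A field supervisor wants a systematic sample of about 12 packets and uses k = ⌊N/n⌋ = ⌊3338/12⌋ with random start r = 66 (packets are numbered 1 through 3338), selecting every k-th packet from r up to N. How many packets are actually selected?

k = ⌊3338/12⌋ = 278
Achieved size = ⌊(3338 − 66)/278⌋ + 1 = ⌊3272/278⌋ + 1 = 11 + 1 = 12
(last selection: 66 + 11×278 = 3124 ≤ 3338; next would be 3402 > 3338)

12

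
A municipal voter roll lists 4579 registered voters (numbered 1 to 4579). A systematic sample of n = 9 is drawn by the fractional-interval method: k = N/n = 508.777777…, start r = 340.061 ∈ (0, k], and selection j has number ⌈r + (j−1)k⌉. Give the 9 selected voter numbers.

j=1: r + 0k = 340.061 → ⌈·⌉ = 341
j=2: r + 1k = 848.838777… → ⌈·⌉ = 849
j=3: r + 2k = 1357.616555… → ⌈·⌉ = 1358
j=4: r + 3k = 1866.394333… → ⌈·⌉ = 1867
j=5: r + 4k = 2375.172111… → ⌈·⌉ = 2376
j=6: r + 5k = 2883.949888… → ⌈·⌉ = 2884
j=7: r + 6k = 3392.727666… → ⌈·⌉ = 3393
j=8: r + 7k = 3901.505444… → ⌈·⌉ = 3902
j=9: r + 8k = 4410.283222… → ⌈·⌉ = 4411

341, 849, 1358, 1867, 2376, 2884, 3393, 3902, 4411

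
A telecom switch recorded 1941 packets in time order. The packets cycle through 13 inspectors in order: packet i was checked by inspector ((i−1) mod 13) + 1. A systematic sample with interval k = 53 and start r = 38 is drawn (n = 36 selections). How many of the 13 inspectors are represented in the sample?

Consecutive selections differ by k = 53, so their inspector numbers differ by 53 mod 13 = 1.
gcd(53, 13) = 1, so the sample visits 13/1 = 13 distinct residues mod 13.
Start 38 is inspector 12; the inspectors hit are 1, 2, 3, 4, 5, 6, 7, 8, 9, 10, 11, 12, 13.

13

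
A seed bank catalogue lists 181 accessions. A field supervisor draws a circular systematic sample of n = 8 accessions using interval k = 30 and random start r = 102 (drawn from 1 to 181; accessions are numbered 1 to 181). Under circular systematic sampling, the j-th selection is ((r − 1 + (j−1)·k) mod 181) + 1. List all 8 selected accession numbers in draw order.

Selection 1: 102
Selection 2: 102 + 30 = 132
Selection 3: 132 + 30 = 162
Selection 4: 162 + 30 = 192 → 192 − 181 = 11
Selection 5: 11 + 30 = 41
Selection 6: 41 + 30 = 71
Selection 7: 71 + 30 = 101
Selection 8: 101 + 30 = 131

102, 132, 162, 11, 41, 71, 101, 131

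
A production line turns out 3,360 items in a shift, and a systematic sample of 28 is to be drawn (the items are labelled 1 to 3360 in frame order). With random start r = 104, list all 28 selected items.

104, 224, 344, 464, 584, 704, 824, 944, 1064, 1184, 1304, 1424, 1544, 1664, 1784, 1904, 2024, 2144, 2264, 2384, 2504, 2624, 2744, 2864, 2984, 3104, 3224, 3344

k = N/n = 3360/28 = 120
item 1: 104
item 2: 104 + 120 = 224
item 3: 224 + 120 = 344
item 4: 344 + 120 = 464
item 5: 464 + 120 = 584
item 6: 584 + 120 = 704
item 7: 704 + 120 = 824
item 8: 824 + 120 = 944
item 9: 944 + 120 = 1064
item 10: 1064 + 120 = 1184
item 11: 1184 + 120 = 1304
item 12: 1304 + 120 = 1424
item 13: 1424 + 120 = 1544
item 14: 1544 + 120 = 1664
item 15: 1664 + 120 = 1784
item 16: 1784 + 120 = 1904
item 17: 1904 + 120 = 2024
item 18: 2024 + 120 = 2144
item 19: 2144 + 120 = 2264
item 20: 2264 + 120 = 2384
item 21: 2384 + 120 = 2504
item 22: 2504 + 120 = 2624
item 23: 2624 + 120 = 2744
item 24: 2744 + 120 = 2864
item 25: 2864 + 120 = 2984
item 26: 2984 + 120 = 3104
item 27: 3104 + 120 = 3224
item 28: 3224 + 120 = 3344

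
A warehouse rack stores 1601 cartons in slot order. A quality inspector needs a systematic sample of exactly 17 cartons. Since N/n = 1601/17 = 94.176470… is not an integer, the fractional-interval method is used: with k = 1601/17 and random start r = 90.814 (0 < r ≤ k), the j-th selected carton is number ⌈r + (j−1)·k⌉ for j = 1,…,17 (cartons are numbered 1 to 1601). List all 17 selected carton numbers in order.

j=1: r + 0k = 90.814 → ⌈·⌉ = 91
j=2: r + 1k = 184.990470… → ⌈·⌉ = 185
j=3: r + 2k = 279.166941… → ⌈·⌉ = 280
j=4: r + 3k = 373.343411… → ⌈·⌉ = 374
j=5: r + 4k = 467.519882… → ⌈·⌉ = 468
j=6: r + 5k = 561.696352… → ⌈·⌉ = 562
j=7: r + 6k = 655.872823… → ⌈·⌉ = 656
j=8: r + 7k = 750.049294… → ⌈·⌉ = 751
j=9: r + 8k = 844.225764… → ⌈·⌉ = 845
j=10: r + 9k = 938.402235… → ⌈·⌉ = 939
j=11: r + 10k = 1032.578705… → ⌈·⌉ = 1033
j=12: r + 11k = 1126.755176… → ⌈·⌉ = 1127
j=13: r + 12k = 1220.931647… → ⌈·⌉ = 1221
j=14: r + 13k = 1315.108117… → ⌈·⌉ = 1316
j=15: r + 14k = 1409.284588… → ⌈·⌉ = 1410
j=16: r + 15k = 1503.461058… → ⌈·⌉ = 1504
j=17: r + 16k = 1597.637529… → ⌈·⌉ = 1598

91, 185, 280, 374, 468, 562, 656, 751, 845, 939, 1033, 1127, 1221, 1316, 1410, 1504, 1598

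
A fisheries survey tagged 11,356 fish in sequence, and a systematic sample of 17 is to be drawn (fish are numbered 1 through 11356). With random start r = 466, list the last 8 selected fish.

6478, 7146, 7814, 8482, 9150, 9818, 10486, 11154

k = N/n = 11356/17 = 668
10th selection = 466 + 9×668 = 6478
11th: 6478 + 668 = 7146
12th: 7146 + 668 = 7814
13th: 7814 + 668 = 8482
14th: 8482 + 668 = 9150
15th: 9150 + 668 = 9818
16th: 9818 + 668 = 10486
17th: 10486 + 668 = 11154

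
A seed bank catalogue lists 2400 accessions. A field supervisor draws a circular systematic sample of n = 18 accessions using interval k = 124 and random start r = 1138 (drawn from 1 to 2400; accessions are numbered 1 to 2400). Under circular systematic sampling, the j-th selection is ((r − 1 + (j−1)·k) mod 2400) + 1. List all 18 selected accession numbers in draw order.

Selection 1: 1138
Selection 2: 1138 + 124 = 1262
Selection 3: 1262 + 124 = 1386
Selection 4: 1386 + 124 = 1510
Selection 5: 1510 + 124 = 1634
Selection 6: 1634 + 124 = 1758
Selection 7: 1758 + 124 = 1882
Selection 8: 1882 + 124 = 2006
Selection 9: 2006 + 124 = 2130
Selection 10: 2130 + 124 = 2254
Selection 11: 2254 + 124 = 2378
Selection 12: 2378 + 124 = 2502 → 2502 − 2400 = 102
Selection 13: 102 + 124 = 226
Selection 14: 226 + 124 = 350
Selection 15: 350 + 124 = 474
Selection 16: 474 + 124 = 598
Selection 17: 598 + 124 = 722
Selection 18: 722 + 124 = 846

1138, 1262, 1386, 1510, 1634, 1758, 1882, 2006, 2130, 2254, 2378, 102, 226, 350, 474, 598, 722, 846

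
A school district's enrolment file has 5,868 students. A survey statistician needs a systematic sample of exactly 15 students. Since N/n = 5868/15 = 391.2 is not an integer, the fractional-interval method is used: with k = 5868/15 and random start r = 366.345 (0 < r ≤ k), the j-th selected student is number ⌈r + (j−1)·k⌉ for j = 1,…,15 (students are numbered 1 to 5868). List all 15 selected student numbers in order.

367, 758, 1149, 1540, 1932, 2323, 2714, 3105, 3496, 3888, 4279, 4670, 5061, 5452, 5844

j=1: r + 0k = 366.345 → ⌈·⌉ = 367
j=2: r + 1k = 757.545 → ⌈·⌉ = 758
j=3: r + 2k = 1148.745 → ⌈·⌉ = 1149
j=4: r + 3k = 1539.945 → ⌈·⌉ = 1540
j=5: r + 4k = 1931.145 → ⌈·⌉ = 1932
j=6: r + 5k = 2322.345 → ⌈·⌉ = 2323
j=7: r + 6k = 2713.545 → ⌈·⌉ = 2714
j=8: r + 7k = 3104.745 → ⌈·⌉ = 3105
j=9: r + 8k = 3495.945 → ⌈·⌉ = 3496
j=10: r + 9k = 3887.145 → ⌈·⌉ = 3888
j=11: r + 10k = 4278.345 → ⌈·⌉ = 4279
j=12: r + 11k = 4669.545 → ⌈·⌉ = 4670
j=13: r + 12k = 5060.745 → ⌈·⌉ = 5061
j=14: r + 13k = 5451.945 → ⌈·⌉ = 5452
j=15: r + 14k = 5843.145 → ⌈·⌉ = 5844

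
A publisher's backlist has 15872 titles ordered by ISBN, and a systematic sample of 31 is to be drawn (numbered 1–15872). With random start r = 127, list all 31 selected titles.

k = N/n = 15872/31 = 512
title 1: 127
title 2: 127 + 512 = 639
title 3: 639 + 512 = 1151
title 4: 1151 + 512 = 1663
title 5: 1663 + 512 = 2175
title 6: 2175 + 512 = 2687
title 7: 2687 + 512 = 3199
title 8: 3199 + 512 = 3711
title 9: 3711 + 512 = 4223
title 10: 4223 + 512 = 4735
title 11: 4735 + 512 = 5247
title 12: 5247 + 512 = 5759
title 13: 5759 + 512 = 6271
title 14: 6271 + 512 = 6783
title 15: 6783 + 512 = 7295
title 16: 7295 + 512 = 7807
title 17: 7807 + 512 = 8319
title 18: 8319 + 512 = 8831
title 19: 8831 + 512 = 9343
title 20: 9343 + 512 = 9855
title 21: 9855 + 512 = 10367
title 22: 10367 + 512 = 10879
title 23: 10879 + 512 = 11391
title 24: 11391 + 512 = 11903
title 25: 11903 + 512 = 12415
title 26: 12415 + 512 = 12927
title 27: 12927 + 512 = 13439
title 28: 13439 + 512 = 13951
title 29: 13951 + 512 = 14463
title 30: 14463 + 512 = 14975
title 31: 14975 + 512 = 15487

127, 639, 1151, 1663, 2175, 2687, 3199, 3711, 4223, 4735, 5247, 5759, 6271, 6783, 7295, 7807, 8319, 8831, 9343, 9855, 10367, 10879, 11391, 11903, 12415, 12927, 13439, 13951, 14463, 14975, 15487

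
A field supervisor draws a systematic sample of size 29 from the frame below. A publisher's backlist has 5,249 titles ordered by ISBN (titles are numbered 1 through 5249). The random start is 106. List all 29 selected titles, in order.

106, 287, 468, 649, 830, 1011, 1192, 1373, 1554, 1735, 1916, 2097, 2278, 2459, 2640, 2821, 3002, 3183, 3364, 3545, 3726, 3907, 4088, 4269, 4450, 4631, 4812, 4993, 5174

k = N/n = 5249/29 = 181
title 1: 106
title 2: 106 + 181 = 287
title 3: 287 + 181 = 468
title 4: 468 + 181 = 649
title 5: 649 + 181 = 830
title 6: 830 + 181 = 1011
title 7: 1011 + 181 = 1192
title 8: 1192 + 181 = 1373
title 9: 1373 + 181 = 1554
title 10: 1554 + 181 = 1735
title 11: 1735 + 181 = 1916
title 12: 1916 + 181 = 2097
title 13: 2097 + 181 = 2278
title 14: 2278 + 181 = 2459
title 15: 2459 + 181 = 2640
title 16: 2640 + 181 = 2821
title 17: 2821 + 181 = 3002
title 18: 3002 + 181 = 3183
title 19: 3183 + 181 = 3364
title 20: 3364 + 181 = 3545
title 21: 3545 + 181 = 3726
title 22: 3726 + 181 = 3907
title 23: 3907 + 181 = 4088
title 24: 4088 + 181 = 4269
title 25: 4269 + 181 = 4450
title 26: 4450 + 181 = 4631
title 27: 4631 + 181 = 4812
title 28: 4812 + 181 = 4993
title 29: 4993 + 181 = 5174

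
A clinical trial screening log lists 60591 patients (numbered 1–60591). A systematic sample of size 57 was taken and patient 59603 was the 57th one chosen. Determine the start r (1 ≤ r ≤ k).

k = 60591/57 = 1063
r = 59603 − (57−1)×1063 = 59603 − 59528 = 75

75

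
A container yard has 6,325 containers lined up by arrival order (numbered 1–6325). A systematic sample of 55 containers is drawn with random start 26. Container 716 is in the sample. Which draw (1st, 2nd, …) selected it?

7

k = 6325/55 = 115
position = (716 − 26)/115 + 1 = 690/115 + 1 = 6 + 1 = 7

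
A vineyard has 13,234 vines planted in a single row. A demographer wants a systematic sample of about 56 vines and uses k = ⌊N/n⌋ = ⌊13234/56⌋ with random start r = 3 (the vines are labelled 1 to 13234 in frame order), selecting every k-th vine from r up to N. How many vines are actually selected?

57

k = ⌊13234/56⌋ = 236
Achieved size = ⌊(13234 − 3)/236⌋ + 1 = ⌊13231/236⌋ + 1 = 56 + 1 = 57
(last selection: 3 + 56×236 = 13219 ≤ 13234; next would be 13455 > 13234)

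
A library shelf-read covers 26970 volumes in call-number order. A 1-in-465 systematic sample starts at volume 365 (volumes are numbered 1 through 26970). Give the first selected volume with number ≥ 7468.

7805

k = 465
Steps past start: ⌈(7468 − 365)/465⌉ = ⌈7103/465⌉ = 16
Selected volume: 365 + 16×465 = 7805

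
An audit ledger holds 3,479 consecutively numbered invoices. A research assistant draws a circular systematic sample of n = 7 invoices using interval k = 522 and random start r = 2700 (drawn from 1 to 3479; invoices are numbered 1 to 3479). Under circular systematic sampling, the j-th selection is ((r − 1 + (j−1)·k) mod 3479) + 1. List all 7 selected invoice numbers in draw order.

2700, 3222, 265, 787, 1309, 1831, 2353

Selection 1: 2700
Selection 2: 2700 + 522 = 3222
Selection 3: 3222 + 522 = 3744 → 3744 − 3479 = 265
Selection 4: 265 + 522 = 787
Selection 5: 787 + 522 = 1309
Selection 6: 1309 + 522 = 1831
Selection 7: 1831 + 522 = 2353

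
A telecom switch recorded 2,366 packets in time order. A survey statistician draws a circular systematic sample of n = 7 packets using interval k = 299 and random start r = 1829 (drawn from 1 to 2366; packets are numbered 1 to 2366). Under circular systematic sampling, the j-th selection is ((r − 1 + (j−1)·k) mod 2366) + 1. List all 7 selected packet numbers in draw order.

1829, 2128, 61, 360, 659, 958, 1257

Selection 1: 1829
Selection 2: 1829 + 299 = 2128
Selection 3: 2128 + 299 = 2427 → 2427 − 2366 = 61
Selection 4: 61 + 299 = 360
Selection 5: 360 + 299 = 659
Selection 6: 659 + 299 = 958
Selection 7: 958 + 299 = 1257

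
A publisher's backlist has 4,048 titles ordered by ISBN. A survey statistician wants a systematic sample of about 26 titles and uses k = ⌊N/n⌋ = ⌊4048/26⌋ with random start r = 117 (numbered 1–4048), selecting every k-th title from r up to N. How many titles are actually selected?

26

k = ⌊4048/26⌋ = 155
Achieved size = ⌊(4048 − 117)/155⌋ + 1 = ⌊3931/155⌋ + 1 = 25 + 1 = 26
(last selection: 117 + 25×155 = 3992 ≤ 4048; next would be 4147 > 4048)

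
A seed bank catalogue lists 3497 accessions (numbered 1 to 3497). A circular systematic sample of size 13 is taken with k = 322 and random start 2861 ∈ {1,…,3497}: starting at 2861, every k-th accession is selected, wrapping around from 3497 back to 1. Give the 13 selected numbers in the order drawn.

2861, 3183, 8, 330, 652, 974, 1296, 1618, 1940, 2262, 2584, 2906, 3228

Selection 1: 2861
Selection 2: 2861 + 322 = 3183
Selection 3: 3183 + 322 = 3505 → 3505 − 3497 = 8
Selection 4: 8 + 322 = 330
Selection 5: 330 + 322 = 652
Selection 6: 652 + 322 = 974
Selection 7: 974 + 322 = 1296
Selection 8: 1296 + 322 = 1618
Selection 9: 1618 + 322 = 1940
Selection 10: 1940 + 322 = 2262
Selection 11: 2262 + 322 = 2584
Selection 12: 2584 + 322 = 2906
Selection 13: 2906 + 322 = 3228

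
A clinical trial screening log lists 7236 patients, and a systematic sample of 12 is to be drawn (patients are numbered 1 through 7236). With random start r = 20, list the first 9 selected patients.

20, 623, 1226, 1829, 2432, 3035, 3638, 4241, 4844

k = N/n = 7236/12 = 603
patient 1: 20
patient 2: 20 + 603 = 623
patient 3: 623 + 603 = 1226
patient 4: 1226 + 603 = 1829
patient 5: 1829 + 603 = 2432
patient 6: 2432 + 603 = 3035
patient 7: 3035 + 603 = 3638
patient 8: 3638 + 603 = 4241
patient 9: 4241 + 603 = 4844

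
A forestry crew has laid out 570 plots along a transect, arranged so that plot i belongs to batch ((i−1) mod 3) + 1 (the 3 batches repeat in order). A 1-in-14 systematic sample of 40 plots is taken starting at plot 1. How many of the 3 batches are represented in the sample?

3

Consecutive selections differ by k = 14, so their batch numbers differ by 14 mod 3 = 2.
gcd(14, 3) = 1, so the sample visits 3/1 = 3 distinct residues mod 3.
Start 1 is batch 1; the batches hit are 1, 2, 3.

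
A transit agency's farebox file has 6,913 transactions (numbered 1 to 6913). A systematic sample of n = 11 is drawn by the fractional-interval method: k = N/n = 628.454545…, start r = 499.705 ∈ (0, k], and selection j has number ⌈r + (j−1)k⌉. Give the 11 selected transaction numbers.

j=1: r + 0k = 499.705 → ⌈·⌉ = 500
j=2: r + 1k = 1128.159545… → ⌈·⌉ = 1129
j=3: r + 2k = 1756.614090… → ⌈·⌉ = 1757
j=4: r + 3k = 2385.068636… → ⌈·⌉ = 2386
j=5: r + 4k = 3013.523181… → ⌈·⌉ = 3014
j=6: r + 5k = 3641.977727… → ⌈·⌉ = 3642
j=7: r + 6k = 4270.432272… → ⌈·⌉ = 4271
j=8: r + 7k = 4898.886818… → ⌈·⌉ = 4899
j=9: r + 8k = 5527.341363… → ⌈·⌉ = 5528
j=10: r + 9k = 6155.795909… → ⌈·⌉ = 6156
j=11: r + 10k = 6784.250454… → ⌈·⌉ = 6785

500, 1129, 1757, 2386, 3014, 3642, 4271, 4899, 5528, 6156, 6785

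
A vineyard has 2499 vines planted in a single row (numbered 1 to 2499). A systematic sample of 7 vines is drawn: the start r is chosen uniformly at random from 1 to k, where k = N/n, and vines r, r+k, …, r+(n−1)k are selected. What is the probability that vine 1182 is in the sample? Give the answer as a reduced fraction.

k = 2499/7 = 357.
Vine 1182 is selected iff r ≡ 1182 (mod 357); exactly one such r in {1,…,357}.
Inclusion probability = 1/357.

1/357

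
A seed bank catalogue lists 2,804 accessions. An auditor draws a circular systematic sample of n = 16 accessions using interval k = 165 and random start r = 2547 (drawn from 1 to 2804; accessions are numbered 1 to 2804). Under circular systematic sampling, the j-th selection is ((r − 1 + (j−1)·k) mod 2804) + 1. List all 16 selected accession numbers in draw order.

2547, 2712, 73, 238, 403, 568, 733, 898, 1063, 1228, 1393, 1558, 1723, 1888, 2053, 2218

Selection 1: 2547
Selection 2: 2547 + 165 = 2712
Selection 3: 2712 + 165 = 2877 → 2877 − 2804 = 73
Selection 4: 73 + 165 = 238
Selection 5: 238 + 165 = 403
Selection 6: 403 + 165 = 568
Selection 7: 568 + 165 = 733
Selection 8: 733 + 165 = 898
Selection 9: 898 + 165 = 1063
Selection 10: 1063 + 165 = 1228
Selection 11: 1228 + 165 = 1393
Selection 12: 1393 + 165 = 1558
Selection 13: 1558 + 165 = 1723
Selection 14: 1723 + 165 = 1888
Selection 15: 1888 + 165 = 2053
Selection 16: 2053 + 165 = 2218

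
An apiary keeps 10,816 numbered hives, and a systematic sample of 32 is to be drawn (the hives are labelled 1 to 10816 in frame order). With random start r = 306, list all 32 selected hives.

306, 644, 982, 1320, 1658, 1996, 2334, 2672, 3010, 3348, 3686, 4024, 4362, 4700, 5038, 5376, 5714, 6052, 6390, 6728, 7066, 7404, 7742, 8080, 8418, 8756, 9094, 9432, 9770, 10108, 10446, 10784

k = N/n = 10816/32 = 338
hive 1: 306
hive 2: 306 + 338 = 644
hive 3: 644 + 338 = 982
hive 4: 982 + 338 = 1320
hive 5: 1320 + 338 = 1658
hive 6: 1658 + 338 = 1996
hive 7: 1996 + 338 = 2334
hive 8: 2334 + 338 = 2672
hive 9: 2672 + 338 = 3010
hive 10: 3010 + 338 = 3348
hive 11: 3348 + 338 = 3686
hive 12: 3686 + 338 = 4024
hive 13: 4024 + 338 = 4362
hive 14: 4362 + 338 = 4700
hive 15: 4700 + 338 = 5038
hive 16: 5038 + 338 = 5376
hive 17: 5376 + 338 = 5714
hive 18: 5714 + 338 = 6052
hive 19: 6052 + 338 = 6390
hive 20: 6390 + 338 = 6728
hive 21: 6728 + 338 = 7066
hive 22: 7066 + 338 = 7404
hive 23: 7404 + 338 = 7742
hive 24: 7742 + 338 = 8080
hive 25: 8080 + 338 = 8418
hive 26: 8418 + 338 = 8756
hive 27: 8756 + 338 = 9094
hive 28: 9094 + 338 = 9432
hive 29: 9432 + 338 = 9770
hive 30: 9770 + 338 = 10108
hive 31: 10108 + 338 = 10446
hive 32: 10446 + 338 = 10784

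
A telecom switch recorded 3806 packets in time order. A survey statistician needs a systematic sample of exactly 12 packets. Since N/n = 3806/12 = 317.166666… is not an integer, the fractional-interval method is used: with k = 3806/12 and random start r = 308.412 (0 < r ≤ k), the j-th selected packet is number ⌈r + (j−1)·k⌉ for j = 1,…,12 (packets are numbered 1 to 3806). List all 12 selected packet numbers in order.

309, 626, 943, 1260, 1578, 1895, 2212, 2529, 2846, 3163, 3481, 3798

j=1: r + 0k = 308.412 → ⌈·⌉ = 309
j=2: r + 1k = 625.578666… → ⌈·⌉ = 626
j=3: r + 2k = 942.745333… → ⌈·⌉ = 943
j=4: r + 3k = 1259.912 → ⌈·⌉ = 1260
j=5: r + 4k = 1577.078666… → ⌈·⌉ = 1578
j=6: r + 5k = 1894.245333… → ⌈·⌉ = 1895
j=7: r + 6k = 2211.412 → ⌈·⌉ = 2212
j=8: r + 7k = 2528.578666… → ⌈·⌉ = 2529
j=9: r + 8k = 2845.745333… → ⌈·⌉ = 2846
j=10: r + 9k = 3162.912 → ⌈·⌉ = 3163
j=11: r + 10k = 3480.078666… → ⌈·⌉ = 3481
j=12: r + 11k = 3797.245333… → ⌈·⌉ = 3798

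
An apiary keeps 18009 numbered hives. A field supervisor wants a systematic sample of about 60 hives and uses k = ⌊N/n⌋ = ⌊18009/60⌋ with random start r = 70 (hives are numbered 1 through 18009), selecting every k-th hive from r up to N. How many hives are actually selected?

60

k = ⌊18009/60⌋ = 300
Achieved size = ⌊(18009 − 70)/300⌋ + 1 = ⌊17939/300⌋ + 1 = 59 + 1 = 60
(last selection: 70 + 59×300 = 17770 ≤ 18009; next would be 18070 > 18009)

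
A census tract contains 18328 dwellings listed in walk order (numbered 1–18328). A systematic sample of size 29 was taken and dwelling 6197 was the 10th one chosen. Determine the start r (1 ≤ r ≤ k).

509

k = 18328/29 = 632
r = 6197 − (10−1)×632 = 6197 − 5688 = 509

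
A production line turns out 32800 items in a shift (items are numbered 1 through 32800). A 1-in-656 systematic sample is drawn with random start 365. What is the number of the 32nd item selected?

k = 656
32nd selection = r + (32−1)·k = 365 + 31×656 = 365 + 20336 = 20701

20701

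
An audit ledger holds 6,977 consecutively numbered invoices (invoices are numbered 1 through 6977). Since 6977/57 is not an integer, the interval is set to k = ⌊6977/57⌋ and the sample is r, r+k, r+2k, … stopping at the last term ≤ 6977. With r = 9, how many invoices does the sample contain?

k = ⌊6977/57⌋ = 122
Achieved size = ⌊(6977 − 9)/122⌋ + 1 = ⌊6968/122⌋ + 1 = 57 + 1 = 58
(last selection: 9 + 57×122 = 6963 ≤ 6977; next would be 7085 > 6977)

58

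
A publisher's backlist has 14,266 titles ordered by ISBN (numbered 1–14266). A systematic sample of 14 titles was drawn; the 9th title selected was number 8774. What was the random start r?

622

k = 14266/14 = 1019
r = 8774 − (9−1)×1019 = 8774 − 8152 = 622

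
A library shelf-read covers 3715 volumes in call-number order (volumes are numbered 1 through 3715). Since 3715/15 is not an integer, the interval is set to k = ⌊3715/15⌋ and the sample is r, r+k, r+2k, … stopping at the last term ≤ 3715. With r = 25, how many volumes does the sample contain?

15

k = ⌊3715/15⌋ = 247
Achieved size = ⌊(3715 − 25)/247⌋ + 1 = ⌊3690/247⌋ + 1 = 14 + 1 = 15
(last selection: 25 + 14×247 = 3483 ≤ 3715; next would be 3730 > 3715)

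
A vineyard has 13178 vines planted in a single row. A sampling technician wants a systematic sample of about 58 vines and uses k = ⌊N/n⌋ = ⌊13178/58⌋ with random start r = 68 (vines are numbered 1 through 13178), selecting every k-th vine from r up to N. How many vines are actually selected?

k = ⌊13178/58⌋ = 227
Achieved size = ⌊(13178 − 68)/227⌋ + 1 = ⌊13110/227⌋ + 1 = 57 + 1 = 58
(last selection: 68 + 57×227 = 13007 ≤ 13178; next would be 13234 > 13178)

58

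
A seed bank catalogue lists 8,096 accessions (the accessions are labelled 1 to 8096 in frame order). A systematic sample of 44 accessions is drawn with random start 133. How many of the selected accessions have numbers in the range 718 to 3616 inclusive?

15

k = 8096/44 = 184
First selection ≥ 718: 133 + ⌈(718−133)/184⌉·184 = 133 + 4×184 = 869
Last selection ≤ 3616: 133 + ⌊(3616−133)/184⌋·184 = 133 + 18×184 = 3445
Count = 18 − 4 + 1 = 15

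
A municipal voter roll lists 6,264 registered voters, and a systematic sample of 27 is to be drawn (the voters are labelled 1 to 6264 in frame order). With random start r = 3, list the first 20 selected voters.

k = N/n = 6264/27 = 232
voter 1: 3
voter 2: 3 + 232 = 235
voter 3: 235 + 232 = 467
voter 4: 467 + 232 = 699
voter 5: 699 + 232 = 931
voter 6: 931 + 232 = 1163
voter 7: 1163 + 232 = 1395
voter 8: 1395 + 232 = 1627
voter 9: 1627 + 232 = 1859
voter 10: 1859 + 232 = 2091
voter 11: 2091 + 232 = 2323
voter 12: 2323 + 232 = 2555
voter 13: 2555 + 232 = 2787
voter 14: 2787 + 232 = 3019
voter 15: 3019 + 232 = 3251
voter 16: 3251 + 232 = 3483
voter 17: 3483 + 232 = 3715
voter 18: 3715 + 232 = 3947
voter 19: 3947 + 232 = 4179
voter 20: 4179 + 232 = 4411

3, 235, 467, 699, 931, 1163, 1395, 1627, 1859, 2091, 2323, 2555, 2787, 3019, 3251, 3483, 3715, 3947, 4179, 4411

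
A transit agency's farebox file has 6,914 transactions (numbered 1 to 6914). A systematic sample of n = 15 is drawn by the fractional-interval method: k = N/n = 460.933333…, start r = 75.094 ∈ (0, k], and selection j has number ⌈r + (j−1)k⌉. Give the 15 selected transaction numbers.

76, 537, 997, 1458, 1919, 2380, 2841, 3302, 3763, 4224, 4685, 5146, 5607, 6068, 6529

j=1: r + 0k = 75.094 → ⌈·⌉ = 76
j=2: r + 1k = 536.027333… → ⌈·⌉ = 537
j=3: r + 2k = 996.960666… → ⌈·⌉ = 997
j=4: r + 3k = 1457.894 → ⌈·⌉ = 1458
j=5: r + 4k = 1918.827333… → ⌈·⌉ = 1919
j=6: r + 5k = 2379.760666… → ⌈·⌉ = 2380
j=7: r + 6k = 2840.694 → ⌈·⌉ = 2841
j=8: r + 7k = 3301.627333… → ⌈·⌉ = 3302
j=9: r + 8k = 3762.560666… → ⌈·⌉ = 3763
j=10: r + 9k = 4223.494 → ⌈·⌉ = 4224
j=11: r + 10k = 4684.427333… → ⌈·⌉ = 4685
j=12: r + 11k = 5145.360666… → ⌈·⌉ = 5146
j=13: r + 12k = 5606.294 → ⌈·⌉ = 5607
j=14: r + 13k = 6067.227333… → ⌈·⌉ = 6068
j=15: r + 14k = 6528.160666… → ⌈·⌉ = 6529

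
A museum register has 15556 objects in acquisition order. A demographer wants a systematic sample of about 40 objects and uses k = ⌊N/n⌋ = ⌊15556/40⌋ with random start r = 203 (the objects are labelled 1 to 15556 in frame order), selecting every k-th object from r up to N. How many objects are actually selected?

40

k = ⌊15556/40⌋ = 388
Achieved size = ⌊(15556 − 203)/388⌋ + 1 = ⌊15353/388⌋ + 1 = 39 + 1 = 40
(last selection: 203 + 39×388 = 15335 ≤ 15556; next would be 15723 > 15556)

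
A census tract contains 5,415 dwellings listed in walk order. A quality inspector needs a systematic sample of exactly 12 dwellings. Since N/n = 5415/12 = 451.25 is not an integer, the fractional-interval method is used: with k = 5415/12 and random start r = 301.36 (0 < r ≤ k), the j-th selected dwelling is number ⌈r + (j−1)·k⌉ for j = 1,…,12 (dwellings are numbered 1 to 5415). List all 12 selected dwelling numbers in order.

j=1: r + 0k = 301.36 → ⌈·⌉ = 302
j=2: r + 1k = 752.61 → ⌈·⌉ = 753
j=3: r + 2k = 1203.86 → ⌈·⌉ = 1204
j=4: r + 3k = 1655.11 → ⌈·⌉ = 1656
j=5: r + 4k = 2106.36 → ⌈·⌉ = 2107
j=6: r + 5k = 2557.61 → ⌈·⌉ = 2558
j=7: r + 6k = 3008.86 → ⌈·⌉ = 3009
j=8: r + 7k = 3460.11 → ⌈·⌉ = 3461
j=9: r + 8k = 3911.36 → ⌈·⌉ = 3912
j=10: r + 9k = 4362.61 → ⌈·⌉ = 4363
j=11: r + 10k = 4813.86 → ⌈·⌉ = 4814
j=12: r + 11k = 5265.11 → ⌈·⌉ = 5266

302, 753, 1204, 1656, 2107, 2558, 3009, 3461, 3912, 4363, 4814, 5266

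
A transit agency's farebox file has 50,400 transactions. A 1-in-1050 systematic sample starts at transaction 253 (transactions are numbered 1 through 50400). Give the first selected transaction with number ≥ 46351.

46453

k = 1050
Steps past start: ⌈(46351 − 253)/1050⌉ = ⌈46098/1050⌉ = 44
Selected transaction: 253 + 44×1050 = 46453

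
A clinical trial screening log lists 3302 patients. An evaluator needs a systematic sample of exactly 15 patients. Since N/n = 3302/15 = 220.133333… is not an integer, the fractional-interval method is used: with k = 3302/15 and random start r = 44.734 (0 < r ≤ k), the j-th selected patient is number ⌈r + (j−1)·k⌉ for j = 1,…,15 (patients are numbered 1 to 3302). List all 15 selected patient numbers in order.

45, 265, 486, 706, 926, 1146, 1366, 1586, 1806, 2026, 2247, 2467, 2687, 2907, 3127

j=1: r + 0k = 44.734 → ⌈·⌉ = 45
j=2: r + 1k = 264.867333… → ⌈·⌉ = 265
j=3: r + 2k = 485.000666… → ⌈·⌉ = 486
j=4: r + 3k = 705.134 → ⌈·⌉ = 706
j=5: r + 4k = 925.267333… → ⌈·⌉ = 926
j=6: r + 5k = 1145.400666… → ⌈·⌉ = 1146
j=7: r + 6k = 1365.534 → ⌈·⌉ = 1366
j=8: r + 7k = 1585.667333… → ⌈·⌉ = 1586
j=9: r + 8k = 1805.800666… → ⌈·⌉ = 1806
j=10: r + 9k = 2025.934 → ⌈·⌉ = 2026
j=11: r + 10k = 2246.067333… → ⌈·⌉ = 2247
j=12: r + 11k = 2466.200666… → ⌈·⌉ = 2467
j=13: r + 12k = 2686.334 → ⌈·⌉ = 2687
j=14: r + 13k = 2906.467333… → ⌈·⌉ = 2907
j=15: r + 14k = 3126.600666… → ⌈·⌉ = 3127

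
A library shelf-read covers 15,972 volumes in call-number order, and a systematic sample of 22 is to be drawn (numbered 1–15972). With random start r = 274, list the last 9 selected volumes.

k = N/n = 15972/22 = 726
14th selection = 274 + 13×726 = 9712
15th: 9712 + 726 = 10438
16th: 10438 + 726 = 11164
17th: 11164 + 726 = 11890
18th: 11890 + 726 = 12616
19th: 12616 + 726 = 13342
20th: 13342 + 726 = 14068
21st: 14068 + 726 = 14794
22nd: 14794 + 726 = 15520

9712, 10438, 11164, 11890, 12616, 13342, 14068, 14794, 15520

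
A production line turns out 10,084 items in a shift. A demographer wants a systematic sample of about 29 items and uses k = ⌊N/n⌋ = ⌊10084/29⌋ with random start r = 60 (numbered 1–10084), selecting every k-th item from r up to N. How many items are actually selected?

k = ⌊10084/29⌋ = 347
Achieved size = ⌊(10084 − 60)/347⌋ + 1 = ⌊10024/347⌋ + 1 = 28 + 1 = 29
(last selection: 60 + 28×347 = 9776 ≤ 10084; next would be 10123 > 10084)

29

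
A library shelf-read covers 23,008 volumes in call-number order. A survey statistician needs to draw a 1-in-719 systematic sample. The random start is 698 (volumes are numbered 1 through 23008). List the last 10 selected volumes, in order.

23rd selection = 698 + 22×719 = 16516
24th: 16516 + 719 = 17235
25th: 17235 + 719 = 17954
26th: 17954 + 719 = 18673
27th: 18673 + 719 = 19392
28th: 19392 + 719 = 20111
29th: 20111 + 719 = 20830
30th: 20830 + 719 = 21549
31st: 21549 + 719 = 22268
32nd: 22268 + 719 = 22987

16516, 17235, 17954, 18673, 19392, 20111, 20830, 21549, 22268, 22987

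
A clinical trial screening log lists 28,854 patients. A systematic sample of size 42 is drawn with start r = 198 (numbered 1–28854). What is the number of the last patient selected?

28365

k = 28854/42 = 687
42nd selection = r + (42−1)·k = 198 + 41×687 = 198 + 28167 = 28365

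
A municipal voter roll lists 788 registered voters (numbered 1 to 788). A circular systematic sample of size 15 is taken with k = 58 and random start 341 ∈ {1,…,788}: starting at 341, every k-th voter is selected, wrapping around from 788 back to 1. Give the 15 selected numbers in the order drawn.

Selection 1: 341
Selection 2: 341 + 58 = 399
Selection 3: 399 + 58 = 457
Selection 4: 457 + 58 = 515
Selection 5: 515 + 58 = 573
Selection 6: 573 + 58 = 631
Selection 7: 631 + 58 = 689
Selection 8: 689 + 58 = 747
Selection 9: 747 + 58 = 805 → 805 − 788 = 17
Selection 10: 17 + 58 = 75
Selection 11: 75 + 58 = 133
Selection 12: 133 + 58 = 191
Selection 13: 191 + 58 = 249
Selection 14: 249 + 58 = 307
Selection 15: 307 + 58 = 365

341, 399, 457, 515, 573, 631, 689, 747, 17, 75, 133, 191, 249, 307, 365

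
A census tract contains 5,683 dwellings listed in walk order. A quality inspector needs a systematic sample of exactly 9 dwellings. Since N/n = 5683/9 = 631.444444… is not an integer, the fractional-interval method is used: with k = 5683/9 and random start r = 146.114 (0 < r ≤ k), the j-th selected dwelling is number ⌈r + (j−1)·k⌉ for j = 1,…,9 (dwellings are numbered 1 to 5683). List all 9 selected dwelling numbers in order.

147, 778, 1410, 2041, 2672, 3304, 3935, 4567, 5198

j=1: r + 0k = 146.114 → ⌈·⌉ = 147
j=2: r + 1k = 777.558444… → ⌈·⌉ = 778
j=3: r + 2k = 1409.002888… → ⌈·⌉ = 1410
j=4: r + 3k = 2040.447333… → ⌈·⌉ = 2041
j=5: r + 4k = 2671.891777… → ⌈·⌉ = 2672
j=6: r + 5k = 3303.336222… → ⌈·⌉ = 3304
j=7: r + 6k = 3934.780666… → ⌈·⌉ = 3935
j=8: r + 7k = 4566.225111… → ⌈·⌉ = 4567
j=9: r + 8k = 5197.669555… → ⌈·⌉ = 5198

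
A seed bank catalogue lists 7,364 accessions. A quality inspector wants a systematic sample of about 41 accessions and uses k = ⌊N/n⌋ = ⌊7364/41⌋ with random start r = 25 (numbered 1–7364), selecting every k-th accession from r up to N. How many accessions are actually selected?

42

k = ⌊7364/41⌋ = 179
Achieved size = ⌊(7364 − 25)/179⌋ + 1 = ⌊7339/179⌋ + 1 = 41 + 1 = 42
(last selection: 25 + 41×179 = 7364 ≤ 7364; next would be 7543 > 7364)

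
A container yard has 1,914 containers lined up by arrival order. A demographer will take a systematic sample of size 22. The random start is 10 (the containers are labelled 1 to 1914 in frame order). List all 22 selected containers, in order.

k = N/n = 1914/22 = 87
container 1: 10
container 2: 10 + 87 = 97
container 3: 97 + 87 = 184
container 4: 184 + 87 = 271
container 5: 271 + 87 = 358
container 6: 358 + 87 = 445
container 7: 445 + 87 = 532
container 8: 532 + 87 = 619
container 9: 619 + 87 = 706
container 10: 706 + 87 = 793
container 11: 793 + 87 = 880
container 12: 880 + 87 = 967
container 13: 967 + 87 = 1054
container 14: 1054 + 87 = 1141
container 15: 1141 + 87 = 1228
container 16: 1228 + 87 = 1315
container 17: 1315 + 87 = 1402
container 18: 1402 + 87 = 1489
container 19: 1489 + 87 = 1576
container 20: 1576 + 87 = 1663
container 21: 1663 + 87 = 1750
container 22: 1750 + 87 = 1837

10, 97, 184, 271, 358, 445, 532, 619, 706, 793, 880, 967, 1054, 1141, 1228, 1315, 1402, 1489, 1576, 1663, 1750, 1837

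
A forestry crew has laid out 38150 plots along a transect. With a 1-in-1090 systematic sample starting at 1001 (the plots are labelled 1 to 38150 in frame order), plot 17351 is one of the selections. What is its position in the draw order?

16

k = 1090
position = (17351 − 1001)/1090 + 1 = 16350/1090 + 1 = 15 + 1 = 16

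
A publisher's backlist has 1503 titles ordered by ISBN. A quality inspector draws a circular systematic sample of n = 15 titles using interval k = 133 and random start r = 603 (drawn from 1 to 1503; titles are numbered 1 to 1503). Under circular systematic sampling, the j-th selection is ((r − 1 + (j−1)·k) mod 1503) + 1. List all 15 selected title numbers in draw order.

Selection 1: 603
Selection 2: 603 + 133 = 736
Selection 3: 736 + 133 = 869
Selection 4: 869 + 133 = 1002
Selection 5: 1002 + 133 = 1135
Selection 6: 1135 + 133 = 1268
Selection 7: 1268 + 133 = 1401
Selection 8: 1401 + 133 = 1534 → 1534 − 1503 = 31
Selection 9: 31 + 133 = 164
Selection 10: 164 + 133 = 297
Selection 11: 297 + 133 = 430
Selection 12: 430 + 133 = 563
Selection 13: 563 + 133 = 696
Selection 14: 696 + 133 = 829
Selection 15: 829 + 133 = 962

603, 736, 869, 1002, 1135, 1268, 1401, 31, 164, 297, 430, 563, 696, 829, 962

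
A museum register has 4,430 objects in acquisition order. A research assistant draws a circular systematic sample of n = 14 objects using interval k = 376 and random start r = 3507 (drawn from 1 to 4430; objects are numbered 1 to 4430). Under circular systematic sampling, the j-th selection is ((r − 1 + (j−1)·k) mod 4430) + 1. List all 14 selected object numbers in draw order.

Selection 1: 3507
Selection 2: 3507 + 376 = 3883
Selection 3: 3883 + 376 = 4259
Selection 4: 4259 + 376 = 4635 → 4635 − 4430 = 205
Selection 5: 205 + 376 = 581
Selection 6: 581 + 376 = 957
Selection 7: 957 + 376 = 1333
Selection 8: 1333 + 376 = 1709
Selection 9: 1709 + 376 = 2085
Selection 10: 2085 + 376 = 2461
Selection 11: 2461 + 376 = 2837
Selection 12: 2837 + 376 = 3213
Selection 13: 3213 + 376 = 3589
Selection 14: 3589 + 376 = 3965

3507, 3883, 4259, 205, 581, 957, 1333, 1709, 2085, 2461, 2837, 3213, 3589, 3965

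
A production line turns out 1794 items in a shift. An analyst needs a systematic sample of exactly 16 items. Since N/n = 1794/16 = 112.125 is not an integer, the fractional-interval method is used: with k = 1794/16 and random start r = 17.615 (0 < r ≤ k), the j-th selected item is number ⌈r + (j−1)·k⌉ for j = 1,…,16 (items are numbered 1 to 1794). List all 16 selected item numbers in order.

18, 130, 242, 354, 467, 579, 691, 803, 915, 1027, 1139, 1251, 1364, 1476, 1588, 1700

j=1: r + 0k = 17.615 → ⌈·⌉ = 18
j=2: r + 1k = 129.74 → ⌈·⌉ = 130
j=3: r + 2k = 241.865 → ⌈·⌉ = 242
j=4: r + 3k = 353.99 → ⌈·⌉ = 354
j=5: r + 4k = 466.115 → ⌈·⌉ = 467
j=6: r + 5k = 578.24 → ⌈·⌉ = 579
j=7: r + 6k = 690.365 → ⌈·⌉ = 691
j=8: r + 7k = 802.49 → ⌈·⌉ = 803
j=9: r + 8k = 914.615 → ⌈·⌉ = 915
j=10: r + 9k = 1026.74 → ⌈·⌉ = 1027
j=11: r + 10k = 1138.865 → ⌈·⌉ = 1139
j=12: r + 11k = 1250.99 → ⌈·⌉ = 1251
j=13: r + 12k = 1363.115 → ⌈·⌉ = 1364
j=14: r + 13k = 1475.24 → ⌈·⌉ = 1476
j=15: r + 14k = 1587.365 → ⌈·⌉ = 1588
j=16: r + 15k = 1699.49 → ⌈·⌉ = 1700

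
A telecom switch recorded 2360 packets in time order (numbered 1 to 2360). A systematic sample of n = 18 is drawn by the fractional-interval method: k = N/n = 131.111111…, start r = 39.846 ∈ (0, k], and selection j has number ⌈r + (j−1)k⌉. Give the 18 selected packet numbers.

40, 171, 303, 434, 565, 696, 827, 958, 1089, 1220, 1351, 1483, 1614, 1745, 1876, 2007, 2138, 2269

j=1: r + 0k = 39.846 → ⌈·⌉ = 40
j=2: r + 1k = 170.957111… → ⌈·⌉ = 171
j=3: r + 2k = 302.068222… → ⌈·⌉ = 303
j=4: r + 3k = 433.179333… → ⌈·⌉ = 434
j=5: r + 4k = 564.290444… → ⌈·⌉ = 565
j=6: r + 5k = 695.401555… → ⌈·⌉ = 696
j=7: r + 6k = 826.512666… → ⌈·⌉ = 827
j=8: r + 7k = 957.623777… → ⌈·⌉ = 958
j=9: r + 8k = 1088.734888… → ⌈·⌉ = 1089
j=10: r + 9k = 1219.846 → ⌈·⌉ = 1220
j=11: r + 10k = 1350.957111… → ⌈·⌉ = 1351
j=12: r + 11k = 1482.068222… → ⌈·⌉ = 1483
j=13: r + 12k = 1613.179333… → ⌈·⌉ = 1614
j=14: r + 13k = 1744.290444… → ⌈·⌉ = 1745
j=15: r + 14k = 1875.401555… → ⌈·⌉ = 1876
j=16: r + 15k = 2006.512666… → ⌈·⌉ = 2007
j=17: r + 16k = 2137.623777… → ⌈·⌉ = 2138
j=18: r + 17k = 2268.734888… → ⌈·⌉ = 2269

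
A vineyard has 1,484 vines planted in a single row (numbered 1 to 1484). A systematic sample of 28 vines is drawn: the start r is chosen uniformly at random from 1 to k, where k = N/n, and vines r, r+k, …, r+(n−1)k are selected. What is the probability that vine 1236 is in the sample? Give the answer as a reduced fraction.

k = 1484/28 = 53.
Vine 1236 is selected iff r ≡ 1236 (mod 53); exactly one such r in {1,…,53}.
Inclusion probability = 1/53.

1/53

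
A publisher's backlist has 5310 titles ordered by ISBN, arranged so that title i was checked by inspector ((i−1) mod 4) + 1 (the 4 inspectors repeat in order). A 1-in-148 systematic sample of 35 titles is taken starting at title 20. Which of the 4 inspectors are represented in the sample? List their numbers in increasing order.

4

Consecutive selections differ by k = 148, so their inspector numbers differ by 148 mod 4 = 0.
gcd(148, 4) = 4, so the sample visits 4/4 = 1 distinct residues mod 4.
Start 20 is inspector 4; the inspectors hit are 4.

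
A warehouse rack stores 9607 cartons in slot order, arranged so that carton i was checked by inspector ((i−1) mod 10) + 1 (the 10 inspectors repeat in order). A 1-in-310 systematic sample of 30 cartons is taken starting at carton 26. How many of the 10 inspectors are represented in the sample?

1

Consecutive selections differ by k = 310, so their inspector numbers differ by 310 mod 10 = 0.
gcd(310, 10) = 10, so the sample visits 10/10 = 1 distinct residues mod 10.
Start 26 is inspector 6; the inspectors hit are 6.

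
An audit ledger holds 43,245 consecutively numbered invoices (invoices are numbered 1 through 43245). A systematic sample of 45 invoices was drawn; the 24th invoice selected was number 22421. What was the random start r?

318

k = 43245/45 = 961
r = 22421 − (24−1)×961 = 22421 − 22103 = 318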